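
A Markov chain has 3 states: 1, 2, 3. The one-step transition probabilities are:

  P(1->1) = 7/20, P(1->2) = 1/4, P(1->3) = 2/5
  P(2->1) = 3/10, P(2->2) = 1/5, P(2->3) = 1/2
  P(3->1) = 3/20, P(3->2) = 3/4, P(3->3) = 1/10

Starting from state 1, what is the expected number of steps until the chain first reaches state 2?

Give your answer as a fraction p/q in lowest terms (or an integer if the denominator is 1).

Answer: 52/21

Derivation:
Let h_i = expected steps to first reach 2 from state i.
Boundary: h_2 = 0.
First-step equations for the other states:
  h_1 = 1 + 7/20*h_1 + 1/4*h_2 + 2/5*h_3
  h_3 = 1 + 3/20*h_1 + 3/4*h_2 + 1/10*h_3

Substituting h_2 = 0 and rearranging gives the linear system (I - Q) h = 1:
  [13/20, -2/5] . (h_1, h_3) = 1
  [-3/20, 9/10] . (h_1, h_3) = 1

Solving yields:
  h_1 = 52/21
  h_3 = 32/21

Starting state is 1, so the expected hitting time is h_1 = 52/21.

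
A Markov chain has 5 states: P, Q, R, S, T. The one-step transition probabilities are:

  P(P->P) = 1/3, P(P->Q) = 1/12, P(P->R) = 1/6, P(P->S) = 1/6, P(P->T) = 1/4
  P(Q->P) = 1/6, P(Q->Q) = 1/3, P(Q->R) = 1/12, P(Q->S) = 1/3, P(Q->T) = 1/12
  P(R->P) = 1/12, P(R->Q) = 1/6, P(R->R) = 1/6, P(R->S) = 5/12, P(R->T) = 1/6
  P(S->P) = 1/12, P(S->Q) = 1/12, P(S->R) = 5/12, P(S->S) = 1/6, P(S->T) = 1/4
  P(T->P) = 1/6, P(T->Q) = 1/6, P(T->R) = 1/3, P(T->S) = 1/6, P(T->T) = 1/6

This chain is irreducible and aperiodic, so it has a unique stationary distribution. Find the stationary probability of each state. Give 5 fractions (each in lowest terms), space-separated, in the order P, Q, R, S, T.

The stationary distribution satisfies pi = pi * P, i.e.:
  pi_P = 1/3*pi_P + 1/6*pi_Q + 1/12*pi_R + 1/12*pi_S + 1/6*pi_T
  pi_Q = 1/12*pi_P + 1/3*pi_Q + 1/6*pi_R + 1/12*pi_S + 1/6*pi_T
  pi_R = 1/6*pi_P + 1/12*pi_Q + 1/6*pi_R + 5/12*pi_S + 1/3*pi_T
  pi_S = 1/6*pi_P + 1/3*pi_Q + 5/12*pi_R + 1/6*pi_S + 1/6*pi_T
  pi_T = 1/4*pi_P + 1/12*pi_Q + 1/6*pi_R + 1/4*pi_S + 1/6*pi_T
with normalization: pi_P + pi_Q + pi_R + pi_S + pi_T = 1.

Using the first 4 balance equations plus normalization, the linear system A*pi = b is:
  [-2/3, 1/6, 1/12, 1/12, 1/6] . pi = 0
  [1/12, -2/3, 1/6, 1/12, 1/6] . pi = 0
  [1/6, 1/12, -5/6, 5/12, 1/3] . pi = 0
  [1/6, 1/3, 5/12, -5/6, 1/6] . pi = 0
  [1, 1, 1, 1, 1] . pi = 1

Solving yields:
  pi_P = 818/5467
  pi_Q = 872/5467
  pi_R = 194/781
  pi_S = 1396/5467
  pi_T = 93/497

Verification (pi * P):
  818/5467*1/3 + 872/5467*1/6 + 194/781*1/12 + 1396/5467*1/12 + 93/497*1/6 = 818/5467 = pi_P  (ok)
  818/5467*1/12 + 872/5467*1/3 + 194/781*1/6 + 1396/5467*1/12 + 93/497*1/6 = 872/5467 = pi_Q  (ok)
  818/5467*1/6 + 872/5467*1/12 + 194/781*1/6 + 1396/5467*5/12 + 93/497*1/3 = 194/781 = pi_R  (ok)
  818/5467*1/6 + 872/5467*1/3 + 194/781*5/12 + 1396/5467*1/6 + 93/497*1/6 = 1396/5467 = pi_S  (ok)
  818/5467*1/4 + 872/5467*1/12 + 194/781*1/6 + 1396/5467*1/4 + 93/497*1/6 = 93/497 = pi_T  (ok)

Answer: 818/5467 872/5467 194/781 1396/5467 93/497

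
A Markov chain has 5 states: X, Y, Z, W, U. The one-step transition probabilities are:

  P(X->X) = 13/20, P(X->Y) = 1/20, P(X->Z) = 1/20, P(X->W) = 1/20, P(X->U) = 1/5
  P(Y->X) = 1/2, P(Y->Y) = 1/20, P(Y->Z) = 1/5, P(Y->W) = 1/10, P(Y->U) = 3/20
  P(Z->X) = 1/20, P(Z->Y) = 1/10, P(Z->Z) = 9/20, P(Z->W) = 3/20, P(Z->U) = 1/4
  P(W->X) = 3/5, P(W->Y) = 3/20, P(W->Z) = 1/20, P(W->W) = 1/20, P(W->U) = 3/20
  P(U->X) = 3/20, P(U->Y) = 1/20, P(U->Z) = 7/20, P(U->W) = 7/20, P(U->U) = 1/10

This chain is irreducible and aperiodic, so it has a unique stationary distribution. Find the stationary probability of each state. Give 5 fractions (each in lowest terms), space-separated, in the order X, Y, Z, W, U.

Answer: 10991/25755 621/8585 49/255 3278/25755 1558/8585

Derivation:
The stationary distribution satisfies pi = pi * P, i.e.:
  pi_X = 13/20*pi_X + 1/2*pi_Y + 1/20*pi_Z + 3/5*pi_W + 3/20*pi_U
  pi_Y = 1/20*pi_X + 1/20*pi_Y + 1/10*pi_Z + 3/20*pi_W + 1/20*pi_U
  pi_Z = 1/20*pi_X + 1/5*pi_Y + 9/20*pi_Z + 1/20*pi_W + 7/20*pi_U
  pi_W = 1/20*pi_X + 1/10*pi_Y + 3/20*pi_Z + 1/20*pi_W + 7/20*pi_U
  pi_U = 1/5*pi_X + 3/20*pi_Y + 1/4*pi_Z + 3/20*pi_W + 1/10*pi_U
with normalization: pi_X + pi_Y + pi_Z + pi_W + pi_U = 1.

Using the first 4 balance equations plus normalization, the linear system A*pi = b is:
  [-7/20, 1/2, 1/20, 3/5, 3/20] . pi = 0
  [1/20, -19/20, 1/10, 3/20, 1/20] . pi = 0
  [1/20, 1/5, -11/20, 1/20, 7/20] . pi = 0
  [1/20, 1/10, 3/20, -19/20, 7/20] . pi = 0
  [1, 1, 1, 1, 1] . pi = 1

Solving yields:
  pi_X = 10991/25755
  pi_Y = 621/8585
  pi_Z = 49/255
  pi_W = 3278/25755
  pi_U = 1558/8585

Verification (pi * P):
  10991/25755*13/20 + 621/8585*1/2 + 49/255*1/20 + 3278/25755*3/5 + 1558/8585*3/20 = 10991/25755 = pi_X  (ok)
  10991/25755*1/20 + 621/8585*1/20 + 49/255*1/10 + 3278/25755*3/20 + 1558/8585*1/20 = 621/8585 = pi_Y  (ok)
  10991/25755*1/20 + 621/8585*1/5 + 49/255*9/20 + 3278/25755*1/20 + 1558/8585*7/20 = 49/255 = pi_Z  (ok)
  10991/25755*1/20 + 621/8585*1/10 + 49/255*3/20 + 3278/25755*1/20 + 1558/8585*7/20 = 3278/25755 = pi_W  (ok)
  10991/25755*1/5 + 621/8585*3/20 + 49/255*1/4 + 3278/25755*3/20 + 1558/8585*1/10 = 1558/8585 = pi_U  (ok)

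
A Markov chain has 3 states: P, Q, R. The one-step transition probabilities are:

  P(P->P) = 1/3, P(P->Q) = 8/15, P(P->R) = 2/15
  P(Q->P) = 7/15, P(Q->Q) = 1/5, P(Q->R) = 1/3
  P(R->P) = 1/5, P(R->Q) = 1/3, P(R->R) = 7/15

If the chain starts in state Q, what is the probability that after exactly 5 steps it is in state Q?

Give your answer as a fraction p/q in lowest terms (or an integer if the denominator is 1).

Computing P^5 by repeated multiplication:
P^1 =
  P: [1/3, 8/15, 2/15]
  Q: [7/15, 1/5, 1/3]
  R: [1/5, 1/3, 7/15]
P^2 =
  P: [29/75, 74/225, 64/225]
  Q: [71/225, 2/5, 64/225]
  R: [71/225, 74/225, 16/45]
P^3 =
  P: [229/675, 1238/3375, 992/3375]
  Q: [1177/3375, 386/1125, 208/675]
  R: [371/1125, 238/675, 1072/3375]
P^4 =
  P: [5789/16875, 17834/50625, 15424/50625]
  Q: [17111/50625, 134/375, 15424/50625]
  R: [17111/50625, 17834/50625, 3136/10125]
P^5 =
  P: [51589/151875, 269558/759375, 231872/759375]
  Q: [258457/759375, 89426/253125, 46528/151875]
  R: [85811/253125, 53758/151875, 233152/759375]

(P^5)[Q -> Q] = 89426/253125

Answer: 89426/253125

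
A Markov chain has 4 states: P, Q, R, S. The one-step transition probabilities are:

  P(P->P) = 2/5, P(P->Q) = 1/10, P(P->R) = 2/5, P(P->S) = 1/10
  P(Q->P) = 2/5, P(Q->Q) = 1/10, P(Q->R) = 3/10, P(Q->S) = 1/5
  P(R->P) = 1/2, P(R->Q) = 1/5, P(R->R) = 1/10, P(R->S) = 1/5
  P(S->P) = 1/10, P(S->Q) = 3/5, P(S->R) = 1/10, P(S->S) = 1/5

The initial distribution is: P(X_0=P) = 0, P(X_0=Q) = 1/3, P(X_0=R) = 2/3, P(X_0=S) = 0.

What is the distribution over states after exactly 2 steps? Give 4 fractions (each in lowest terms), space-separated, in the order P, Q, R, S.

Propagating the distribution step by step (d_{t+1} = d_t * P):
d_0 = (P=0, Q=1/3, R=2/3, S=0)
  d_1[P] = 0*2/5 + 1/3*2/5 + 2/3*1/2 + 0*1/10 = 7/15
  d_1[Q] = 0*1/10 + 1/3*1/10 + 2/3*1/5 + 0*3/5 = 1/6
  d_1[R] = 0*2/5 + 1/3*3/10 + 2/3*1/10 + 0*1/10 = 1/6
  d_1[S] = 0*1/10 + 1/3*1/5 + 2/3*1/5 + 0*1/5 = 1/5
d_1 = (P=7/15, Q=1/6, R=1/6, S=1/5)
  d_2[P] = 7/15*2/5 + 1/6*2/5 + 1/6*1/2 + 1/5*1/10 = 107/300
  d_2[Q] = 7/15*1/10 + 1/6*1/10 + 1/6*1/5 + 1/5*3/5 = 13/60
  d_2[R] = 7/15*2/5 + 1/6*3/10 + 1/6*1/10 + 1/5*1/10 = 41/150
  d_2[S] = 7/15*1/10 + 1/6*1/5 + 1/6*1/5 + 1/5*1/5 = 23/150
d_2 = (P=107/300, Q=13/60, R=41/150, S=23/150)

Answer: 107/300 13/60 41/150 23/150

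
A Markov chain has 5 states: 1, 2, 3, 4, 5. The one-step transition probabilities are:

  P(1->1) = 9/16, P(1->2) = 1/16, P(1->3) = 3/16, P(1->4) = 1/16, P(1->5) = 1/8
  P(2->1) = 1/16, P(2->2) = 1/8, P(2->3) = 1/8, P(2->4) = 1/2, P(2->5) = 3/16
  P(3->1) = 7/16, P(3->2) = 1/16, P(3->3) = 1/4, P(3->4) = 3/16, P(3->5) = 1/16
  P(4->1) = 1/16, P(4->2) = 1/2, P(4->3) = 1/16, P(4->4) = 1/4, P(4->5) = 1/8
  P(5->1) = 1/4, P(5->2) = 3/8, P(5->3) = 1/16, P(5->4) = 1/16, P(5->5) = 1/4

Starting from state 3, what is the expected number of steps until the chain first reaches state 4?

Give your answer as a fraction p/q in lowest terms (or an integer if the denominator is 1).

Let h_i = expected steps to first reach 4 from state i.
Boundary: h_4 = 0.
First-step equations for the other states:
  h_1 = 1 + 9/16*h_1 + 1/16*h_2 + 3/16*h_3 + 1/16*h_4 + 1/8*h_5
  h_2 = 1 + 1/16*h_1 + 1/8*h_2 + 1/8*h_3 + 1/2*h_4 + 3/16*h_5
  h_3 = 1 + 7/16*h_1 + 1/16*h_2 + 1/4*h_3 + 3/16*h_4 + 1/16*h_5
  h_5 = 1 + 1/4*h_1 + 3/8*h_2 + 1/16*h_3 + 1/16*h_4 + 1/4*h_5

Substituting h_4 = 0 and rearranging gives the linear system (I - Q) h = 1:
  [7/16, -1/16, -3/16, -1/8] . (h_1, h_2, h_3, h_5) = 1
  [-1/16, 7/8, -1/8, -3/16] . (h_1, h_2, h_3, h_5) = 1
  [-7/16, -1/16, 3/4, -1/16] . (h_1, h_2, h_3, h_5) = 1
  [-1/4, -3/8, -1/16, 3/4] . (h_1, h_2, h_3, h_5) = 1

Solving yields:
  h_1 = 48640/6499
  h_2 = 25856/6499
  h_3 = 42640/6499
  h_5 = 41360/6499

Starting state is 3, so the expected hitting time is h_3 = 42640/6499.

Answer: 42640/6499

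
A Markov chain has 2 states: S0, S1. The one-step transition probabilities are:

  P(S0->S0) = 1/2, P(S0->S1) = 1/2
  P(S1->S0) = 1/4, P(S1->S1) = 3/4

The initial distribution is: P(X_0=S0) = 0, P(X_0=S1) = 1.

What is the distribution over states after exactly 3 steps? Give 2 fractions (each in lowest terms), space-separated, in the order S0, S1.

Propagating the distribution step by step (d_{t+1} = d_t * P):
d_0 = (S0=0, S1=1)
  d_1[S0] = 0*1/2 + 1*1/4 = 1/4
  d_1[S1] = 0*1/2 + 1*3/4 = 3/4
d_1 = (S0=1/4, S1=3/4)
  d_2[S0] = 1/4*1/2 + 3/4*1/4 = 5/16
  d_2[S1] = 1/4*1/2 + 3/4*3/4 = 11/16
d_2 = (S0=5/16, S1=11/16)
  d_3[S0] = 5/16*1/2 + 11/16*1/4 = 21/64
  d_3[S1] = 5/16*1/2 + 11/16*3/4 = 43/64
d_3 = (S0=21/64, S1=43/64)

Answer: 21/64 43/64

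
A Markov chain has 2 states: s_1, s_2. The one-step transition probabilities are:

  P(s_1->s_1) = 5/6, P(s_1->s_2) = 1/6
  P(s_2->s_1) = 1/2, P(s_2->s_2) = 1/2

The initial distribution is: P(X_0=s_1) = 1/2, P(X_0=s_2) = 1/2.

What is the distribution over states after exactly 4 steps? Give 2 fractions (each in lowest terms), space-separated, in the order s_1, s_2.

Answer: 121/162 41/162

Derivation:
Propagating the distribution step by step (d_{t+1} = d_t * P):
d_0 = (s_1=1/2, s_2=1/2)
  d_1[s_1] = 1/2*5/6 + 1/2*1/2 = 2/3
  d_1[s_2] = 1/2*1/6 + 1/2*1/2 = 1/3
d_1 = (s_1=2/3, s_2=1/3)
  d_2[s_1] = 2/3*5/6 + 1/3*1/2 = 13/18
  d_2[s_2] = 2/3*1/6 + 1/3*1/2 = 5/18
d_2 = (s_1=13/18, s_2=5/18)
  d_3[s_1] = 13/18*5/6 + 5/18*1/2 = 20/27
  d_3[s_2] = 13/18*1/6 + 5/18*1/2 = 7/27
d_3 = (s_1=20/27, s_2=7/27)
  d_4[s_1] = 20/27*5/6 + 7/27*1/2 = 121/162
  d_4[s_2] = 20/27*1/6 + 7/27*1/2 = 41/162
d_4 = (s_1=121/162, s_2=41/162)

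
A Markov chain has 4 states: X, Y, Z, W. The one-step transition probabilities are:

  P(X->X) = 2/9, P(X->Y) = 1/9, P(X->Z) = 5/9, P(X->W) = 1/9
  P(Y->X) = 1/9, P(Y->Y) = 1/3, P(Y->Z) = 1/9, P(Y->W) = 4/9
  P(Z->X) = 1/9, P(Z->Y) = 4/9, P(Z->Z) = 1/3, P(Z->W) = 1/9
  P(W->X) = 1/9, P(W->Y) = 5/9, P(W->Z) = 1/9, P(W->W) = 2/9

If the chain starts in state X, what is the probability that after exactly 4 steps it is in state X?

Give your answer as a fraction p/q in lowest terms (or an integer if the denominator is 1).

Computing P^4 by repeated multiplication:
P^1 =
  X: [2/9, 1/9, 5/9, 1/9]
  Y: [1/9, 1/3, 1/9, 4/9]
  Z: [1/9, 4/9, 1/3, 1/9]
  W: [1/9, 5/9, 1/9, 2/9]
P^2 =
  X: [11/81, 10/27, 1/3, 13/81]
  Y: [10/81, 34/81, 5/27, 22/81]
  Z: [10/81, 10/27, 19/81, 22/81]
  W: [10/81, 10/27, 5/27, 26/81]
P^3 =
  X: [92/729, 274/729, 179/729, 184/729]
  Y: [91/729, 94/243, 151/729, 205/729]
  Z: [91/729, 286/729, 53/243, 193/729]
  W: [91/729, 290/729, 151/729, 197/729]
P^4 =
  X: [821/6561, 850/2187, 485/2187, 1735/6561]
  Y: [820/6561, 2566/6561, 155/729, 1780/6561]
  Z: [820/6561, 850/2187, 1411/6561, 1780/6561]
  W: [820/6561, 850/2187, 155/729, 1796/6561]

(P^4)[X -> X] = 821/6561

Answer: 821/6561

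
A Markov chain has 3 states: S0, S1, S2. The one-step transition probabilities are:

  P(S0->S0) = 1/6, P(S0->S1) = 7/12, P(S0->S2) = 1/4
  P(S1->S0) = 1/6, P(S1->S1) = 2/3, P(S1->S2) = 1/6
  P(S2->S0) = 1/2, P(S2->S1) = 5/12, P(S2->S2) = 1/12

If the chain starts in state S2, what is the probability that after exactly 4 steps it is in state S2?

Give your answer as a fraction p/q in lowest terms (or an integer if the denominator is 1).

Answer: 397/2304

Derivation:
Computing P^4 by repeated multiplication:
P^1 =
  S0: [1/6, 7/12, 1/4]
  S1: [1/6, 2/3, 1/6]
  S2: [1/2, 5/12, 1/12]
P^2 =
  S0: [1/4, 85/144, 23/144]
  S1: [2/9, 11/18, 1/6]
  S2: [7/36, 29/48, 29/144]
P^3 =
  S0: [95/432, 349/576, 301/1728]
  S1: [2/9, 131/216, 37/216]
  S2: [101/432, 1037/1728, 287/1728]
P^4 =
  S0: [1165/5184, 12541/20736, 3535/20736]
  S1: [145/648, 523/864, 443/2592]
  S2: [1151/5184, 12559/20736, 397/2304]

(P^4)[S2 -> S2] = 397/2304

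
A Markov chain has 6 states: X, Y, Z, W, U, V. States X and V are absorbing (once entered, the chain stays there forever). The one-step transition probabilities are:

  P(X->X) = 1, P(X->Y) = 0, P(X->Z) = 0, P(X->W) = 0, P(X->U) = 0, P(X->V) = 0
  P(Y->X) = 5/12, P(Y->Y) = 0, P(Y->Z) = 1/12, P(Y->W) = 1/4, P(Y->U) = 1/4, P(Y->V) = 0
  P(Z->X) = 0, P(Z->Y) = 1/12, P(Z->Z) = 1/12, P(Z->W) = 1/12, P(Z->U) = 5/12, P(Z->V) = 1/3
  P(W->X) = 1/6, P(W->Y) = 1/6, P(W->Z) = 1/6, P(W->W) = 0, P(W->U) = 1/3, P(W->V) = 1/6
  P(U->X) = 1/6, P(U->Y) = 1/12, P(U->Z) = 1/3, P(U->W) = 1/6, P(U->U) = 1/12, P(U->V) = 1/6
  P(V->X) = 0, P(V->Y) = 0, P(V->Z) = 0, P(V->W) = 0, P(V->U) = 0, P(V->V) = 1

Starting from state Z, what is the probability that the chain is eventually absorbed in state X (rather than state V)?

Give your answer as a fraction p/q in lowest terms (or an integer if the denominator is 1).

Let a_i = P(absorbed in X | start in state i).
Boundary conditions: a_X = 1, a_V = 0.
For each transient state i, a_i = sum_j P(i->j) * a_j:
  a_Y = 5/12*a_X + 0*a_Y + 1/12*a_Z + 1/4*a_W + 1/4*a_U + 0*a_V
  a_Z = 0*a_X + 1/12*a_Y + 1/12*a_Z + 1/12*a_W + 5/12*a_U + 1/3*a_V
  a_W = 1/6*a_X + 1/6*a_Y + 1/6*a_Z + 0*a_W + 1/3*a_U + 1/6*a_V
  a_U = 1/6*a_X + 1/12*a_Y + 1/3*a_Z + 1/6*a_W + 1/12*a_U + 1/6*a_V

Substituting a_X = 1 and a_V = 0, rearrange to (I - Q) a = r where r[i] = P(i -> X):
  [1, -1/12, -1/4, -1/4] . (a_Y, a_Z, a_W, a_U) = 5/12
  [-1/12, 11/12, -1/12, -5/12] . (a_Y, a_Z, a_W, a_U) = 0
  [-1/6, -1/6, 1, -1/3] . (a_Y, a_Z, a_W, a_U) = 1/6
  [-1/12, -1/3, -1/6, 11/12] . (a_Y, a_Z, a_W, a_U) = 1/6

Solving yields:
  a_Y = 3683/5489
  a_Z = 1670/5489
  a_W = 2612/5489
  a_U = 2415/5489

Starting state is Z, so the absorption probability is a_Z = 1670/5489.

Answer: 1670/5489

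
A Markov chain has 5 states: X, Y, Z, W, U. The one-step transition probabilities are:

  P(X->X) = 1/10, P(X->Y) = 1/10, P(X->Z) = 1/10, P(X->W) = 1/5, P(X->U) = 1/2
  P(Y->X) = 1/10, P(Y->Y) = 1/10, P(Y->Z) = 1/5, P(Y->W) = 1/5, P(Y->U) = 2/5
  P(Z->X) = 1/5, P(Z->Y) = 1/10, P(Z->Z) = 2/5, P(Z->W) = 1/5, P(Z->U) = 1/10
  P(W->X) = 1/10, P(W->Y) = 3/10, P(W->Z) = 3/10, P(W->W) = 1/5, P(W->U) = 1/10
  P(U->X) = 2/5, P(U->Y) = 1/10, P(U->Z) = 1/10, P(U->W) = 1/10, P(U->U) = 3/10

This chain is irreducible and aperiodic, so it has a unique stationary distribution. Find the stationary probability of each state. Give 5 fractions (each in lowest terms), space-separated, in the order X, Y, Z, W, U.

Answer: 1639/8018 539/4009 847/4009 1381/8018 1113/4009

Derivation:
The stationary distribution satisfies pi = pi * P, i.e.:
  pi_X = 1/10*pi_X + 1/10*pi_Y + 1/5*pi_Z + 1/10*pi_W + 2/5*pi_U
  pi_Y = 1/10*pi_X + 1/10*pi_Y + 1/10*pi_Z + 3/10*pi_W + 1/10*pi_U
  pi_Z = 1/10*pi_X + 1/5*pi_Y + 2/5*pi_Z + 3/10*pi_W + 1/10*pi_U
  pi_W = 1/5*pi_X + 1/5*pi_Y + 1/5*pi_Z + 1/5*pi_W + 1/10*pi_U
  pi_U = 1/2*pi_X + 2/5*pi_Y + 1/10*pi_Z + 1/10*pi_W + 3/10*pi_U
with normalization: pi_X + pi_Y + pi_Z + pi_W + pi_U = 1.

Using the first 4 balance equations plus normalization, the linear system A*pi = b is:
  [-9/10, 1/10, 1/5, 1/10, 2/5] . pi = 0
  [1/10, -9/10, 1/10, 3/10, 1/10] . pi = 0
  [1/10, 1/5, -3/5, 3/10, 1/10] . pi = 0
  [1/5, 1/5, 1/5, -4/5, 1/10] . pi = 0
  [1, 1, 1, 1, 1] . pi = 1

Solving yields:
  pi_X = 1639/8018
  pi_Y = 539/4009
  pi_Z = 847/4009
  pi_W = 1381/8018
  pi_U = 1113/4009

Verification (pi * P):
  1639/8018*1/10 + 539/4009*1/10 + 847/4009*1/5 + 1381/8018*1/10 + 1113/4009*2/5 = 1639/8018 = pi_X  (ok)
  1639/8018*1/10 + 539/4009*1/10 + 847/4009*1/10 + 1381/8018*3/10 + 1113/4009*1/10 = 539/4009 = pi_Y  (ok)
  1639/8018*1/10 + 539/4009*1/5 + 847/4009*2/5 + 1381/8018*3/10 + 1113/4009*1/10 = 847/4009 = pi_Z  (ok)
  1639/8018*1/5 + 539/4009*1/5 + 847/4009*1/5 + 1381/8018*1/5 + 1113/4009*1/10 = 1381/8018 = pi_W  (ok)
  1639/8018*1/2 + 539/4009*2/5 + 847/4009*1/10 + 1381/8018*1/10 + 1113/4009*3/10 = 1113/4009 = pi_U  (ok)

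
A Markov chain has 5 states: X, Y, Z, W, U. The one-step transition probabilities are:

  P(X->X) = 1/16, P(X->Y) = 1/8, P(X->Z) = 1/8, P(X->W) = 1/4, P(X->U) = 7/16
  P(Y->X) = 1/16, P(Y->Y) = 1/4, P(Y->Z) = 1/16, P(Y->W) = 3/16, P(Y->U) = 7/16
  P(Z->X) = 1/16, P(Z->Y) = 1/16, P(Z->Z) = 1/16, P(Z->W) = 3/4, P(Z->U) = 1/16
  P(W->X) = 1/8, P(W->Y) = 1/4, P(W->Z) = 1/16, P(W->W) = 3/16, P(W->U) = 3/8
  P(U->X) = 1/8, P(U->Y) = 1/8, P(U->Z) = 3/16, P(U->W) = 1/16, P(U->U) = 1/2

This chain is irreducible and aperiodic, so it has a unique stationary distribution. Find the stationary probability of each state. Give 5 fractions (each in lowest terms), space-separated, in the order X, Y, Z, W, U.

Answer: 3231/32005 5261/32005 3822/32005 6733/32005 12958/32005

Derivation:
The stationary distribution satisfies pi = pi * P, i.e.:
  pi_X = 1/16*pi_X + 1/16*pi_Y + 1/16*pi_Z + 1/8*pi_W + 1/8*pi_U
  pi_Y = 1/8*pi_X + 1/4*pi_Y + 1/16*pi_Z + 1/4*pi_W + 1/8*pi_U
  pi_Z = 1/8*pi_X + 1/16*pi_Y + 1/16*pi_Z + 1/16*pi_W + 3/16*pi_U
  pi_W = 1/4*pi_X + 3/16*pi_Y + 3/4*pi_Z + 3/16*pi_W + 1/16*pi_U
  pi_U = 7/16*pi_X + 7/16*pi_Y + 1/16*pi_Z + 3/8*pi_W + 1/2*pi_U
with normalization: pi_X + pi_Y + pi_Z + pi_W + pi_U = 1.

Using the first 4 balance equations plus normalization, the linear system A*pi = b is:
  [-15/16, 1/16, 1/16, 1/8, 1/8] . pi = 0
  [1/8, -3/4, 1/16, 1/4, 1/8] . pi = 0
  [1/8, 1/16, -15/16, 1/16, 3/16] . pi = 0
  [1/4, 3/16, 3/4, -13/16, 1/16] . pi = 0
  [1, 1, 1, 1, 1] . pi = 1

Solving yields:
  pi_X = 3231/32005
  pi_Y = 5261/32005
  pi_Z = 3822/32005
  pi_W = 6733/32005
  pi_U = 12958/32005

Verification (pi * P):
  3231/32005*1/16 + 5261/32005*1/16 + 3822/32005*1/16 + 6733/32005*1/8 + 12958/32005*1/8 = 3231/32005 = pi_X  (ok)
  3231/32005*1/8 + 5261/32005*1/4 + 3822/32005*1/16 + 6733/32005*1/4 + 12958/32005*1/8 = 5261/32005 = pi_Y  (ok)
  3231/32005*1/8 + 5261/32005*1/16 + 3822/32005*1/16 + 6733/32005*1/16 + 12958/32005*3/16 = 3822/32005 = pi_Z  (ok)
  3231/32005*1/4 + 5261/32005*3/16 + 3822/32005*3/4 + 6733/32005*3/16 + 12958/32005*1/16 = 6733/32005 = pi_W  (ok)
  3231/32005*7/16 + 5261/32005*7/16 + 3822/32005*1/16 + 6733/32005*3/8 + 12958/32005*1/2 = 12958/32005 = pi_U  (ok)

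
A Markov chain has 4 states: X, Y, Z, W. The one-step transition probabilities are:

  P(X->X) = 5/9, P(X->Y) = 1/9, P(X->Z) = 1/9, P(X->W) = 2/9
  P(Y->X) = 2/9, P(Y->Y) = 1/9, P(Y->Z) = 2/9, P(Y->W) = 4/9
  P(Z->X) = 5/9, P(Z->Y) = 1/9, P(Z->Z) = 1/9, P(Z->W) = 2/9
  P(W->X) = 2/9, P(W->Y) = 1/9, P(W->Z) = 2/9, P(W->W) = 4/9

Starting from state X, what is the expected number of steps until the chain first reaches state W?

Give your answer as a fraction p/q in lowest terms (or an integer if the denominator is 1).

Answer: 81/20

Derivation:
Let h_i = expected steps to first reach W from state i.
Boundary: h_W = 0.
First-step equations for the other states:
  h_X = 1 + 5/9*h_X + 1/9*h_Y + 1/9*h_Z + 2/9*h_W
  h_Y = 1 + 2/9*h_X + 1/9*h_Y + 2/9*h_Z + 4/9*h_W
  h_Z = 1 + 5/9*h_X + 1/9*h_Y + 1/9*h_Z + 2/9*h_W

Substituting h_W = 0 and rearranging gives the linear system (I - Q) h = 1:
  [4/9, -1/9, -1/9] . (h_X, h_Y, h_Z) = 1
  [-2/9, 8/9, -2/9] . (h_X, h_Y, h_Z) = 1
  [-5/9, -1/9, 8/9] . (h_X, h_Y, h_Z) = 1

Solving yields:
  h_X = 81/20
  h_Y = 63/20
  h_Z = 81/20

Starting state is X, so the expected hitting time is h_X = 81/20.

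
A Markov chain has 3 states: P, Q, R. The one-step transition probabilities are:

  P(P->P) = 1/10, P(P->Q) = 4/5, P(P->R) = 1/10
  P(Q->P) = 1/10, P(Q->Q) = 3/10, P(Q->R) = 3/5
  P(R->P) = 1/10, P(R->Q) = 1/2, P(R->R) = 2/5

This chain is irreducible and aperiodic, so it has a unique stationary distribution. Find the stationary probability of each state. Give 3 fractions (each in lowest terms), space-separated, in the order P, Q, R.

The stationary distribution satisfies pi = pi * P, i.e.:
  pi_P = 1/10*pi_P + 1/10*pi_Q + 1/10*pi_R
  pi_Q = 4/5*pi_P + 3/10*pi_Q + 1/2*pi_R
  pi_R = 1/10*pi_P + 3/5*pi_Q + 2/5*pi_R
with normalization: pi_P + pi_Q + pi_R = 1.

Using the first 2 balance equations plus normalization, the linear system A*pi = b is:
  [-9/10, 1/10, 1/10] . pi = 0
  [4/5, -7/10, 1/2] . pi = 0
  [1, 1, 1] . pi = 1

Solving yields:
  pi_P = 1/10
  pi_Q = 53/120
  pi_R = 11/24

Verification (pi * P):
  1/10*1/10 + 53/120*1/10 + 11/24*1/10 = 1/10 = pi_P  (ok)
  1/10*4/5 + 53/120*3/10 + 11/24*1/2 = 53/120 = pi_Q  (ok)
  1/10*1/10 + 53/120*3/5 + 11/24*2/5 = 11/24 = pi_R  (ok)

Answer: 1/10 53/120 11/24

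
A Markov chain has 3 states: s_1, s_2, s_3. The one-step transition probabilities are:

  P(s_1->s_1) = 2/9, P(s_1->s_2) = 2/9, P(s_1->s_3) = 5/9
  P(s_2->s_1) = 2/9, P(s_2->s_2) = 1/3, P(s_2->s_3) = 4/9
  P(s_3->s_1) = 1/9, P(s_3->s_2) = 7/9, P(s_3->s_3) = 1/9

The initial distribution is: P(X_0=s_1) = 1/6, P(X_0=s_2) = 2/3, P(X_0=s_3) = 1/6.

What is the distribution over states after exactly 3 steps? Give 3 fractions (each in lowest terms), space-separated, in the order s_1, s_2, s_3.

Propagating the distribution step by step (d_{t+1} = d_t * P):
d_0 = (s_1=1/6, s_2=2/3, s_3=1/6)
  d_1[s_1] = 1/6*2/9 + 2/3*2/9 + 1/6*1/9 = 11/54
  d_1[s_2] = 1/6*2/9 + 2/3*1/3 + 1/6*7/9 = 7/18
  d_1[s_3] = 1/6*5/9 + 2/3*4/9 + 1/6*1/9 = 11/27
d_1 = (s_1=11/54, s_2=7/18, s_3=11/27)
  d_2[s_1] = 11/54*2/9 + 7/18*2/9 + 11/27*1/9 = 43/243
  d_2[s_2] = 11/54*2/9 + 7/18*1/3 + 11/27*7/9 = 239/486
  d_2[s_3] = 11/54*5/9 + 7/18*4/9 + 11/27*1/9 = 161/486
d_2 = (s_1=43/243, s_2=239/486, s_3=161/486)
  d_3[s_1] = 43/243*2/9 + 239/486*2/9 + 161/486*1/9 = 811/4374
  d_3[s_2] = 43/243*2/9 + 239/486*1/3 + 161/486*7/9 = 112/243
  d_3[s_3] = 43/243*5/9 + 239/486*4/9 + 161/486*1/9 = 1547/4374
d_3 = (s_1=811/4374, s_2=112/243, s_3=1547/4374)

Answer: 811/4374 112/243 1547/4374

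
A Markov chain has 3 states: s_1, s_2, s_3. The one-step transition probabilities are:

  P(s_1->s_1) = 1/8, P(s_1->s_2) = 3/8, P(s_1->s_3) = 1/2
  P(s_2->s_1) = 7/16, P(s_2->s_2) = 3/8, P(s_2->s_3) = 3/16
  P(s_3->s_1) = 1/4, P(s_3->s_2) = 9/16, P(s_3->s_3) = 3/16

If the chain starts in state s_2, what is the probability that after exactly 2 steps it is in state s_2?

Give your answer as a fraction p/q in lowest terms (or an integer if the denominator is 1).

Computing P^2 by repeated multiplication:
P^1 =
  s_1: [1/8, 3/8, 1/2]
  s_2: [7/16, 3/8, 3/16]
  s_3: [1/4, 9/16, 3/16]
P^2 =
  s_1: [39/128, 15/32, 29/128]
  s_2: [17/64, 105/256, 83/256]
  s_3: [83/256, 105/256, 17/64]

(P^2)[s_2 -> s_2] = 105/256

Answer: 105/256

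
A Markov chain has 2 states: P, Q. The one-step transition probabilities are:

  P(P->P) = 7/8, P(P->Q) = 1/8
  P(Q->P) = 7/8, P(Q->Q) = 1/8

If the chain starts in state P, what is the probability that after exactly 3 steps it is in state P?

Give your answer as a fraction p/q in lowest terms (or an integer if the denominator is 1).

Computing P^3 by repeated multiplication:
P^1 =
  P: [7/8, 1/8]
  Q: [7/8, 1/8]
P^2 =
  P: [7/8, 1/8]
  Q: [7/8, 1/8]
P^3 =
  P: [7/8, 1/8]
  Q: [7/8, 1/8]

(P^3)[P -> P] = 7/8

Answer: 7/8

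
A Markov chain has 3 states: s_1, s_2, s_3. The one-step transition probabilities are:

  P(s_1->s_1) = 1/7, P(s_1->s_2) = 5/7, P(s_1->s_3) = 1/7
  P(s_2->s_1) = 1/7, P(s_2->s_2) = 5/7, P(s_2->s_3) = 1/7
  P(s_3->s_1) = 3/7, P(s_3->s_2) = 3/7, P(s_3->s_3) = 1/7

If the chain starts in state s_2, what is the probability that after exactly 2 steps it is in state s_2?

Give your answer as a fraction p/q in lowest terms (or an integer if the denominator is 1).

Computing P^2 by repeated multiplication:
P^1 =
  s_1: [1/7, 5/7, 1/7]
  s_2: [1/7, 5/7, 1/7]
  s_3: [3/7, 3/7, 1/7]
P^2 =
  s_1: [9/49, 33/49, 1/7]
  s_2: [9/49, 33/49, 1/7]
  s_3: [9/49, 33/49, 1/7]

(P^2)[s_2 -> s_2] = 33/49

Answer: 33/49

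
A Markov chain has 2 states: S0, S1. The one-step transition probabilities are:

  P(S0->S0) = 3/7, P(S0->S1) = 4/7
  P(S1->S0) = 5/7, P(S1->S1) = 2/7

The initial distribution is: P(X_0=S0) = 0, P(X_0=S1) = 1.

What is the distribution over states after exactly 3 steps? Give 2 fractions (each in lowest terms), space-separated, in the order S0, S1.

Propagating the distribution step by step (d_{t+1} = d_t * P):
d_0 = (S0=0, S1=1)
  d_1[S0] = 0*3/7 + 1*5/7 = 5/7
  d_1[S1] = 0*4/7 + 1*2/7 = 2/7
d_1 = (S0=5/7, S1=2/7)
  d_2[S0] = 5/7*3/7 + 2/7*5/7 = 25/49
  d_2[S1] = 5/7*4/7 + 2/7*2/7 = 24/49
d_2 = (S0=25/49, S1=24/49)
  d_3[S0] = 25/49*3/7 + 24/49*5/7 = 195/343
  d_3[S1] = 25/49*4/7 + 24/49*2/7 = 148/343
d_3 = (S0=195/343, S1=148/343)

Answer: 195/343 148/343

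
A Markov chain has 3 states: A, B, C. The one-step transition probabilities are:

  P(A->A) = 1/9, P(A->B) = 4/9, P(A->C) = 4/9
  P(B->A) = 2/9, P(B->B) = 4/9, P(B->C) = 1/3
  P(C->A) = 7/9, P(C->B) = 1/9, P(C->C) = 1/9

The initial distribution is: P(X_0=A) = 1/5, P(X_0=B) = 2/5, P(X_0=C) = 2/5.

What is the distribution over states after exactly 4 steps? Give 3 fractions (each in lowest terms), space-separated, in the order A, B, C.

Propagating the distribution step by step (d_{t+1} = d_t * P):
d_0 = (A=1/5, B=2/5, C=2/5)
  d_1[A] = 1/5*1/9 + 2/5*2/9 + 2/5*7/9 = 19/45
  d_1[B] = 1/5*4/9 + 2/5*4/9 + 2/5*1/9 = 14/45
  d_1[C] = 1/5*4/9 + 2/5*1/3 + 2/5*1/9 = 4/15
d_1 = (A=19/45, B=14/45, C=4/15)
  d_2[A] = 19/45*1/9 + 14/45*2/9 + 4/15*7/9 = 131/405
  d_2[B] = 19/45*4/9 + 14/45*4/9 + 4/15*1/9 = 16/45
  d_2[C] = 19/45*4/9 + 14/45*1/3 + 4/15*1/9 = 26/81
d_2 = (A=131/405, B=16/45, C=26/81)
  d_3[A] = 131/405*1/9 + 16/45*2/9 + 26/81*7/9 = 443/1215
  d_3[B] = 131/405*4/9 + 16/45*4/9 + 26/81*1/9 = 82/243
  d_3[C] = 131/405*4/9 + 16/45*1/3 + 26/81*1/9 = 362/1215
d_3 = (A=443/1215, B=82/243, C=362/1215)
  d_4[A] = 443/1215*1/9 + 82/243*2/9 + 362/1215*7/9 = 3797/10935
  d_4[B] = 443/1215*4/9 + 82/243*4/9 + 362/1215*1/9 = 1258/3645
  d_4[C] = 443/1215*4/9 + 82/243*1/3 + 362/1215*1/9 = 3364/10935
d_4 = (A=3797/10935, B=1258/3645, C=3364/10935)

Answer: 3797/10935 1258/3645 3364/10935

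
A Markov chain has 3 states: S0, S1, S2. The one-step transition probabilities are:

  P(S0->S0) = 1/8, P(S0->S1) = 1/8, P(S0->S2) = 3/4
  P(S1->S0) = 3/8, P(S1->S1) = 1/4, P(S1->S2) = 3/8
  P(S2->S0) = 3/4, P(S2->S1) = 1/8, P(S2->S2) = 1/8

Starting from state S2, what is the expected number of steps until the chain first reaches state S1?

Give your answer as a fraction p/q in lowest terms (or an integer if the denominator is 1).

Let h_i = expected steps to first reach S1 from state i.
Boundary: h_S1 = 0.
First-step equations for the other states:
  h_S0 = 1 + 1/8*h_S0 + 1/8*h_S1 + 3/4*h_S2
  h_S2 = 1 + 3/4*h_S0 + 1/8*h_S1 + 1/8*h_S2

Substituting h_S1 = 0 and rearranging gives the linear system (I - Q) h = 1:
  [7/8, -3/4] . (h_S0, h_S2) = 1
  [-3/4, 7/8] . (h_S0, h_S2) = 1

Solving yields:
  h_S0 = 8
  h_S2 = 8

Starting state is S2, so the expected hitting time is h_S2 = 8.

Answer: 8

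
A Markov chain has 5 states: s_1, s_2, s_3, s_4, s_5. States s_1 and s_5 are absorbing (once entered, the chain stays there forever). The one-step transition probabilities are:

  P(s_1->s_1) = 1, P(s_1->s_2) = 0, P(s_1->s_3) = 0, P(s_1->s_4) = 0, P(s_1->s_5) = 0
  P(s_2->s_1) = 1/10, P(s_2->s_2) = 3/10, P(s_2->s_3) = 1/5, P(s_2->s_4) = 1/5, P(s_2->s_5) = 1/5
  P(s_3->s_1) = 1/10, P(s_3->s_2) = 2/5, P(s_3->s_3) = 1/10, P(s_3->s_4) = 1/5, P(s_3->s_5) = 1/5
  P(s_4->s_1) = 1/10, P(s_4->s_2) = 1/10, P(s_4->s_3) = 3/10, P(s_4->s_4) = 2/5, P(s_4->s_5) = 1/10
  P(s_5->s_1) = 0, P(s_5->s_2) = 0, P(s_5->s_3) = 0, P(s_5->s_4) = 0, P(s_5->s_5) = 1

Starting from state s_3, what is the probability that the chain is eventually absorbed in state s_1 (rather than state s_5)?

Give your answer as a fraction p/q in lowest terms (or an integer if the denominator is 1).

Answer: 4/11

Derivation:
Let a_i = P(absorbed in s_1 | start in state i).
Boundary conditions: a_s_1 = 1, a_s_5 = 0.
For each transient state i, a_i = sum_j P(i->j) * a_j:
  a_s_2 = 1/10*a_s_1 + 3/10*a_s_2 + 1/5*a_s_3 + 1/5*a_s_4 + 1/5*a_s_5
  a_s_3 = 1/10*a_s_1 + 2/5*a_s_2 + 1/10*a_s_3 + 1/5*a_s_4 + 1/5*a_s_5
  a_s_4 = 1/10*a_s_1 + 1/10*a_s_2 + 3/10*a_s_3 + 2/5*a_s_4 + 1/10*a_s_5

Substituting a_s_1 = 1 and a_s_5 = 0, rearrange to (I - Q) a = r where r[i] = P(i -> s_1):
  [7/10, -1/5, -1/5] . (a_s_2, a_s_3, a_s_4) = 1/10
  [-2/5, 9/10, -1/5] . (a_s_2, a_s_3, a_s_4) = 1/10
  [-1/10, -3/10, 3/5] . (a_s_2, a_s_3, a_s_4) = 1/10

Solving yields:
  a_s_2 = 4/11
  a_s_3 = 4/11
  a_s_4 = 9/22

Starting state is s_3, so the absorption probability is a_s_3 = 4/11.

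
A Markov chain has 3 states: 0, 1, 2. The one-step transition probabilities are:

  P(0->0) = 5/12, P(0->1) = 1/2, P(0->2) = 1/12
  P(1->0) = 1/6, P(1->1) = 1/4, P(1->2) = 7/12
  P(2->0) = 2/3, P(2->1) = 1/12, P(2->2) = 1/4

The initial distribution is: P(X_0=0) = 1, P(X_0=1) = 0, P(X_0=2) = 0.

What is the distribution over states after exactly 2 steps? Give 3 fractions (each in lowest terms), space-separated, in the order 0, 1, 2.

Answer: 5/16 49/144 25/72

Derivation:
Propagating the distribution step by step (d_{t+1} = d_t * P):
d_0 = (0=1, 1=0, 2=0)
  d_1[0] = 1*5/12 + 0*1/6 + 0*2/3 = 5/12
  d_1[1] = 1*1/2 + 0*1/4 + 0*1/12 = 1/2
  d_1[2] = 1*1/12 + 0*7/12 + 0*1/4 = 1/12
d_1 = (0=5/12, 1=1/2, 2=1/12)
  d_2[0] = 5/12*5/12 + 1/2*1/6 + 1/12*2/3 = 5/16
  d_2[1] = 5/12*1/2 + 1/2*1/4 + 1/12*1/12 = 49/144
  d_2[2] = 5/12*1/12 + 1/2*7/12 + 1/12*1/4 = 25/72
d_2 = (0=5/16, 1=49/144, 2=25/72)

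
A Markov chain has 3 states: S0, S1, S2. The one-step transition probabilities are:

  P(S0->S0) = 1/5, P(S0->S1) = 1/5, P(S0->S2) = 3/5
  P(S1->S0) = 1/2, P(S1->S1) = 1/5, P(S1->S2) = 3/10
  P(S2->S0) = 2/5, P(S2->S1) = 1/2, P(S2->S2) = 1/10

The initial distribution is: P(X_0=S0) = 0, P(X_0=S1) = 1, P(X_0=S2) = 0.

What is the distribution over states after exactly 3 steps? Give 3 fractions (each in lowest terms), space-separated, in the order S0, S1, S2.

Answer: 73/200 317/1000 159/500

Derivation:
Propagating the distribution step by step (d_{t+1} = d_t * P):
d_0 = (S0=0, S1=1, S2=0)
  d_1[S0] = 0*1/5 + 1*1/2 + 0*2/5 = 1/2
  d_1[S1] = 0*1/5 + 1*1/5 + 0*1/2 = 1/5
  d_1[S2] = 0*3/5 + 1*3/10 + 0*1/10 = 3/10
d_1 = (S0=1/2, S1=1/5, S2=3/10)
  d_2[S0] = 1/2*1/5 + 1/5*1/2 + 3/10*2/5 = 8/25
  d_2[S1] = 1/2*1/5 + 1/5*1/5 + 3/10*1/2 = 29/100
  d_2[S2] = 1/2*3/5 + 1/5*3/10 + 3/10*1/10 = 39/100
d_2 = (S0=8/25, S1=29/100, S2=39/100)
  d_3[S0] = 8/25*1/5 + 29/100*1/2 + 39/100*2/5 = 73/200
  d_3[S1] = 8/25*1/5 + 29/100*1/5 + 39/100*1/2 = 317/1000
  d_3[S2] = 8/25*3/5 + 29/100*3/10 + 39/100*1/10 = 159/500
d_3 = (S0=73/200, S1=317/1000, S2=159/500)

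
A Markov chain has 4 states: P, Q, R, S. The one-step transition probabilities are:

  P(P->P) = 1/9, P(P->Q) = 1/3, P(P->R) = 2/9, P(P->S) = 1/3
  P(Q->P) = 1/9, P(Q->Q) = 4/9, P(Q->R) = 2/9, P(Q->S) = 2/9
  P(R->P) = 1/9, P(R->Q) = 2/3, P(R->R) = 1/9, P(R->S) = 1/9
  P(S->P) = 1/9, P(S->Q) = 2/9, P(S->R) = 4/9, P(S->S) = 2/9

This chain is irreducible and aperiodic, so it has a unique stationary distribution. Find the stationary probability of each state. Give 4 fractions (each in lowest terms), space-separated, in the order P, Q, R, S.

The stationary distribution satisfies pi = pi * P, i.e.:
  pi_P = 1/9*pi_P + 1/9*pi_Q + 1/9*pi_R + 1/9*pi_S
  pi_Q = 1/3*pi_P + 4/9*pi_Q + 2/3*pi_R + 2/9*pi_S
  pi_R = 2/9*pi_P + 2/9*pi_Q + 1/9*pi_R + 4/9*pi_S
  pi_S = 1/3*pi_P + 2/9*pi_Q + 1/9*pi_R + 2/9*pi_S
with normalization: pi_P + pi_Q + pi_R + pi_S = 1.

Using the first 3 balance equations plus normalization, the linear system A*pi = b is:
  [-8/9, 1/9, 1/9, 1/9] . pi = 0
  [1/3, -5/9, 2/3, 2/9] . pi = 0
  [2/9, 2/9, -8/9, 4/9] . pi = 0
  [1, 1, 1, 1] . pi = 1

Solving yields:
  pi_P = 1/9
  pi_Q = 91/207
  pi_R = 50/207
  pi_S = 43/207

Verification (pi * P):
  1/9*1/9 + 91/207*1/9 + 50/207*1/9 + 43/207*1/9 = 1/9 = pi_P  (ok)
  1/9*1/3 + 91/207*4/9 + 50/207*2/3 + 43/207*2/9 = 91/207 = pi_Q  (ok)
  1/9*2/9 + 91/207*2/9 + 50/207*1/9 + 43/207*4/9 = 50/207 = pi_R  (ok)
  1/9*1/3 + 91/207*2/9 + 50/207*1/9 + 43/207*2/9 = 43/207 = pi_S  (ok)

Answer: 1/9 91/207 50/207 43/207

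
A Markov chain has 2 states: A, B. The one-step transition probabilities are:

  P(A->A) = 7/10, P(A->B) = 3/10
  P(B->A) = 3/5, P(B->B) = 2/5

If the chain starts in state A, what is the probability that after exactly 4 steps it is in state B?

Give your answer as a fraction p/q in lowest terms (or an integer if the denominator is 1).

Computing P^4 by repeated multiplication:
P^1 =
  A: [7/10, 3/10]
  B: [3/5, 2/5]
P^2 =
  A: [67/100, 33/100]
  B: [33/50, 17/50]
P^3 =
  A: [667/1000, 333/1000]
  B: [333/500, 167/500]
P^4 =
  A: [6667/10000, 3333/10000]
  B: [3333/5000, 1667/5000]

(P^4)[A -> B] = 3333/10000

Answer: 3333/10000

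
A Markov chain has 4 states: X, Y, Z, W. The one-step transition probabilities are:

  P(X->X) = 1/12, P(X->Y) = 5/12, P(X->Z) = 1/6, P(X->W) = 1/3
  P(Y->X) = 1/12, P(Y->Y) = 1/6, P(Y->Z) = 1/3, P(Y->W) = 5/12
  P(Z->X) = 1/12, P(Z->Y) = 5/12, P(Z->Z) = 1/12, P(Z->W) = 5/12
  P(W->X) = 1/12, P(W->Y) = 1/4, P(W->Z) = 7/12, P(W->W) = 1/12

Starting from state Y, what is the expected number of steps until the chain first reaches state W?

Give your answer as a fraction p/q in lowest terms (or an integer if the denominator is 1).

Answer: 144/59

Derivation:
Let h_i = expected steps to first reach W from state i.
Boundary: h_W = 0.
First-step equations for the other states:
  h_X = 1 + 1/12*h_X + 5/12*h_Y + 1/6*h_Z + 1/3*h_W
  h_Y = 1 + 1/12*h_X + 1/6*h_Y + 1/3*h_Z + 5/12*h_W
  h_Z = 1 + 1/12*h_X + 5/12*h_Y + 1/12*h_Z + 5/12*h_W

Substituting h_W = 0 and rearranging gives the linear system (I - Q) h = 1:
  [11/12, -5/12, -1/6] . (h_X, h_Y, h_Z) = 1
  [-1/12, 5/6, -1/3] . (h_X, h_Y, h_Z) = 1
  [-1/12, -5/12, 11/12] . (h_X, h_Y, h_Z) = 1

Solving yields:
  h_X = 156/59
  h_Y = 144/59
  h_Z = 144/59

Starting state is Y, so the expected hitting time is h_Y = 144/59.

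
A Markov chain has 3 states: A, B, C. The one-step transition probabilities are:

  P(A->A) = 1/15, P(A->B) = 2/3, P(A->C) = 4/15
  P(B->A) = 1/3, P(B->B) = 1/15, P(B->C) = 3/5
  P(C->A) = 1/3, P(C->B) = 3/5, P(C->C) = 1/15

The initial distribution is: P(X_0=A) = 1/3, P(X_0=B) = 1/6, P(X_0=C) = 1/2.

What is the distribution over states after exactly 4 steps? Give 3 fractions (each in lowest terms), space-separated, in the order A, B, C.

Answer: 40021/151875 58064/151875 3586/10125

Derivation:
Propagating the distribution step by step (d_{t+1} = d_t * P):
d_0 = (A=1/3, B=1/6, C=1/2)
  d_1[A] = 1/3*1/15 + 1/6*1/3 + 1/2*1/3 = 11/45
  d_1[B] = 1/3*2/3 + 1/6*1/15 + 1/2*3/5 = 8/15
  d_1[C] = 1/3*4/15 + 1/6*3/5 + 1/2*1/15 = 2/9
d_1 = (A=11/45, B=8/15, C=2/9)
  d_2[A] = 11/45*1/15 + 8/15*1/3 + 2/9*1/3 = 181/675
  d_2[B] = 11/45*2/3 + 8/15*1/15 + 2/9*3/5 = 224/675
  d_2[C] = 11/45*4/15 + 8/15*3/5 + 2/9*1/15 = 2/5
d_2 = (A=181/675, B=224/675, C=2/5)
  d_3[A] = 181/675*1/15 + 224/675*1/3 + 2/5*1/3 = 2651/10125
  d_3[B] = 181/675*2/3 + 224/675*1/15 + 2/5*3/5 = 496/1125
  d_3[C] = 181/675*4/15 + 224/675*3/5 + 2/5*1/15 = 602/2025
d_3 = (A=2651/10125, B=496/1125, C=602/2025)
  d_4[A] = 2651/10125*1/15 + 496/1125*1/3 + 602/2025*1/3 = 40021/151875
  d_4[B] = 2651/10125*2/3 + 496/1125*1/15 + 602/2025*3/5 = 58064/151875
  d_4[C] = 2651/10125*4/15 + 496/1125*3/5 + 602/2025*1/15 = 3586/10125
d_4 = (A=40021/151875, B=58064/151875, C=3586/10125)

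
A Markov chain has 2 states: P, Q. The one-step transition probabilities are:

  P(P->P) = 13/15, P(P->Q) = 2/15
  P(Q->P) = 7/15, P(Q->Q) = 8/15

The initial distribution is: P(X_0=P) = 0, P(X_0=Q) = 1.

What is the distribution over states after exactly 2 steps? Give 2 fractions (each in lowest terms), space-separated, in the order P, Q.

Propagating the distribution step by step (d_{t+1} = d_t * P):
d_0 = (P=0, Q=1)
  d_1[P] = 0*13/15 + 1*7/15 = 7/15
  d_1[Q] = 0*2/15 + 1*8/15 = 8/15
d_1 = (P=7/15, Q=8/15)
  d_2[P] = 7/15*13/15 + 8/15*7/15 = 49/75
  d_2[Q] = 7/15*2/15 + 8/15*8/15 = 26/75
d_2 = (P=49/75, Q=26/75)

Answer: 49/75 26/75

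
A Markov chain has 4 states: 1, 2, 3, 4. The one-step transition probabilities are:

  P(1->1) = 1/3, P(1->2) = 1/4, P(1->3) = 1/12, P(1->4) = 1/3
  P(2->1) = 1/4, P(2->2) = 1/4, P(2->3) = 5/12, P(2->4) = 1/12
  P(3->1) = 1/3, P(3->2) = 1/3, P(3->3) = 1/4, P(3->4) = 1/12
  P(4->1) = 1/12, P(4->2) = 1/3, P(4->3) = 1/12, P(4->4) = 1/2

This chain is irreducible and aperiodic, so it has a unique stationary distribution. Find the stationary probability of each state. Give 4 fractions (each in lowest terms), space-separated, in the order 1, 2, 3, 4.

The stationary distribution satisfies pi = pi * P, i.e.:
  pi_1 = 1/3*pi_1 + 1/4*pi_2 + 1/3*pi_3 + 1/12*pi_4
  pi_2 = 1/4*pi_1 + 1/4*pi_2 + 1/3*pi_3 + 1/3*pi_4
  pi_3 = 1/12*pi_1 + 5/12*pi_2 + 1/4*pi_3 + 1/12*pi_4
  pi_4 = 1/3*pi_1 + 1/12*pi_2 + 1/12*pi_3 + 1/2*pi_4
with normalization: pi_1 + pi_2 + pi_3 + pi_4 = 1.

Using the first 3 balance equations plus normalization, the linear system A*pi = b is:
  [-2/3, 1/4, 1/3, 1/12] . pi = 0
  [1/4, -3/4, 1/3, 1/3] . pi = 0
  [1/12, 5/12, -3/4, 1/12] . pi = 0
  [1, 1, 1, 1] . pi = 1

Solving yields:
  pi_1 = 297/1202
  pi_2 = 347/1202
  pi_3 = 259/1202
  pi_4 = 299/1202

Verification (pi * P):
  297/1202*1/3 + 347/1202*1/4 + 259/1202*1/3 + 299/1202*1/12 = 297/1202 = pi_1  (ok)
  297/1202*1/4 + 347/1202*1/4 + 259/1202*1/3 + 299/1202*1/3 = 347/1202 = pi_2  (ok)
  297/1202*1/12 + 347/1202*5/12 + 259/1202*1/4 + 299/1202*1/12 = 259/1202 = pi_3  (ok)
  297/1202*1/3 + 347/1202*1/12 + 259/1202*1/12 + 299/1202*1/2 = 299/1202 = pi_4  (ok)

Answer: 297/1202 347/1202 259/1202 299/1202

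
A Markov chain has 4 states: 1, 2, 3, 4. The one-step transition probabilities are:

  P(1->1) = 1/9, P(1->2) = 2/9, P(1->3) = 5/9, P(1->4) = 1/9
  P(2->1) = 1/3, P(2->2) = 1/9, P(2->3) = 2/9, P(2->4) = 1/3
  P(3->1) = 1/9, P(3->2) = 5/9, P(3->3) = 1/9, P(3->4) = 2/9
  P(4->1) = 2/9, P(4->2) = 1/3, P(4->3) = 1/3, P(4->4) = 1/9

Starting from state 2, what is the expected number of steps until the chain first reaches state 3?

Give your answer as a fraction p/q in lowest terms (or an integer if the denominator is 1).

Let h_i = expected steps to first reach 3 from state i.
Boundary: h_3 = 0.
First-step equations for the other states:
  h_1 = 1 + 1/9*h_1 + 2/9*h_2 + 5/9*h_3 + 1/9*h_4
  h_2 = 1 + 1/3*h_1 + 1/9*h_2 + 2/9*h_3 + 1/3*h_4
  h_4 = 1 + 2/9*h_1 + 1/3*h_2 + 1/3*h_3 + 1/9*h_4

Substituting h_3 = 0 and rearranging gives the linear system (I - Q) h = 1:
  [8/9, -2/9, -1/9] . (h_1, h_2, h_4) = 1
  [-1/3, 8/9, -1/3] . (h_1, h_2, h_4) = 1
  [-2/9, -1/3, 8/9] . (h_1, h_2, h_4) = 1

Solving yields:
  h_1 = 792/355
  h_2 = 1071/355
  h_4 = 999/355

Starting state is 2, so the expected hitting time is h_2 = 1071/355.

Answer: 1071/355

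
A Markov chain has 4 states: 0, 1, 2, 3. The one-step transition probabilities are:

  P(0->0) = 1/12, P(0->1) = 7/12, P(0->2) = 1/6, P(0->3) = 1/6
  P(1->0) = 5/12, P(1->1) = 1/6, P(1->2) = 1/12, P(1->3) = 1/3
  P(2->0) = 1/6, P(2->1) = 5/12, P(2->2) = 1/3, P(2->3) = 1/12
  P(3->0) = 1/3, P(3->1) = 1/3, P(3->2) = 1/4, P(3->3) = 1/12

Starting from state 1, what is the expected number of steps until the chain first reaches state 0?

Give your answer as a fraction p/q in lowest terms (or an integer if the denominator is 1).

Answer: 188/67

Derivation:
Let h_i = expected steps to first reach 0 from state i.
Boundary: h_0 = 0.
First-step equations for the other states:
  h_1 = 1 + 5/12*h_0 + 1/6*h_1 + 1/12*h_2 + 1/3*h_3
  h_2 = 1 + 1/6*h_0 + 5/12*h_1 + 1/3*h_2 + 1/12*h_3
  h_3 = 1 + 1/3*h_0 + 1/3*h_1 + 1/4*h_2 + 1/12*h_3

Substituting h_0 = 0 and rearranging gives the linear system (I - Q) h = 1:
  [5/6, -1/12, -1/3] . (h_1, h_2, h_3) = 1
  [-5/12, 2/3, -1/12] . (h_1, h_2, h_3) = 1
  [-1/3, -1/4, 11/12] . (h_1, h_2, h_3) = 1

Solving yields:
  h_1 = 188/67
  h_2 = 244/67
  h_3 = 208/67

Starting state is 1, so the expected hitting time is h_1 = 188/67.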